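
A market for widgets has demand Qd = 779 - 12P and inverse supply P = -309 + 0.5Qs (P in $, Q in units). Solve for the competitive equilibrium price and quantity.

P* = 11.5, Q* = 641

Inverting to quantity form: Qs = 618 + 2P.
At equilibrium Qd = Qs, so 779 - 12P = 618 + 2P; collecting terms, 161 = 14P and P* = 11.5.
Then Q* = 779 - 12(11.5) = 641.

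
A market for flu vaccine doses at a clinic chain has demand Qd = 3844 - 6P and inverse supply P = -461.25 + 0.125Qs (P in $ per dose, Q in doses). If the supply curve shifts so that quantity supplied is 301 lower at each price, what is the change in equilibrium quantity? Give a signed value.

ΔQ = -129

In direct form, Qs = 3690 + 8P.
At equilibrium Qd = Qs, so 3844 - 6P = 3690 + 8P; collecting terms, 154 = 14P and P* = 11.
Plugging P* into demand: Q* = 3844 - 6(11) = 3778.
After the shift, supply is Qs = 3389 + 8P.
New equilibrium: 455 = 14P, so P = 32.5 and Q = 3649.
ΔQ = 3649 - 3778 = -129.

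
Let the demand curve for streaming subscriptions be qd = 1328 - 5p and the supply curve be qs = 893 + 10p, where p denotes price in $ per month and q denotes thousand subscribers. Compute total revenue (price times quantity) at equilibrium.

Set qd = qs: 1328 - 5p = 893 + 10p, so 435 = 15p and p* = 29.
Plugging p* into demand: q* = 1328 - 5(29) = 1183.
Total revenue = p* × q* = 29 × 1183 = 34307.

Total revenue = 34307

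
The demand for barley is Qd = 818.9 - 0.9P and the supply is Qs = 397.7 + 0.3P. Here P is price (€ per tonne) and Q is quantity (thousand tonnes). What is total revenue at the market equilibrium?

Set Qd = Qs: 818.9 - 0.9P = 397.7 + 0.3P, so 421.2 = 1.2P and P* = 351.
From the demand curve, Q* = 818.9 - 0.9(351) = 503.
Total revenue = P* × Q* = 351 × 503 = 176553.

Total revenue = 176553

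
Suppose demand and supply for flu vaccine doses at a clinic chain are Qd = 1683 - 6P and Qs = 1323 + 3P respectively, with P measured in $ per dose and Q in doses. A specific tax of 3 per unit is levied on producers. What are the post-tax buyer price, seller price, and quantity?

P_b = 41, P_s = 38, Q = 1437

Producers keep P_s = P_b - 3 per unit, so supply in terms of the buyer price is Qs = 1314 + 3P_b.
Equate demand and the shifted supply: 1683 - 6P_b = 1314 + 3P_b, giving 9P_b = 369, so P_b = 41.
Then P_s = 41 - 3 = 38 and Q = 1683 - 6(41) = 1437.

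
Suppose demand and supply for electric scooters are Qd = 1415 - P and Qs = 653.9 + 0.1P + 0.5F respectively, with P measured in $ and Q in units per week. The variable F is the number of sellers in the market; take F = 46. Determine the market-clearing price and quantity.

With F = 46, supply is Qs = 676.9 + 0.1P.
The market clears where 1415 - P = 676.9 + 0.1P. Rearranging, 1.1P = 738.1, hence P* = 671.
From the demand curve, Q* = 1415 - 671 = 744.

P* = 671, Q* = 744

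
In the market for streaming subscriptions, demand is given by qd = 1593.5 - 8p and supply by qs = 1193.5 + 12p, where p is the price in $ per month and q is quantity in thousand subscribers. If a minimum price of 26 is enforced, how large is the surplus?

Surplus = 120

With p fixed at 26, quantity demanded is 1385.5 and quantity supplied is 1505.5.
Surplus = qs - qd = 1505.5 - 1385.5 = 120.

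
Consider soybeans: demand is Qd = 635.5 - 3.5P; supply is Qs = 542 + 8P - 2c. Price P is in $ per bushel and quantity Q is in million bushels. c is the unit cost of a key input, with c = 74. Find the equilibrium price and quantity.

With c = 74, supply is Qs = 394 + 8P.
At equilibrium Qd = Qs, so 635.5 - 3.5P = 394 + 8P; collecting terms, 241.5 = 11.5P and P* = 21.
Plugging P* into demand: Q* = 635.5 - 3.5(21) = 562.

P* = 21, Q* = 562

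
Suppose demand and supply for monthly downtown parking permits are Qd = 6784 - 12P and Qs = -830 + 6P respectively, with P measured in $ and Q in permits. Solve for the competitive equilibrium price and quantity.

Equating demand and supply, 6784 - 12P = -830 + 6P gives 18P = 7614, so P* = 423.
Substitute back: Q* = 6784 - 12(423) = 1708.

P* = 423, Q* = 1708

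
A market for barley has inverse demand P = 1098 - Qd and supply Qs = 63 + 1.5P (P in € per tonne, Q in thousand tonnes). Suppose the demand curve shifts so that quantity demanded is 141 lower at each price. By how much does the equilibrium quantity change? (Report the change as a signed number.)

ΔQ = -84.6

Solving each curve for Q: Qd = 1098 - P.
At equilibrium Qd = Qs, so 1098 - P = 63 + 1.5P; collecting terms, 1035 = 2.5P and P* = 414.
Plugging P* into demand: Q* = 1098 - 414 = 684.
After the shift, demand is Qd = 957 - P.
Re-solving, 2.5P = 894 gives P = 357.6 and Q = 599.4.
ΔQ = 599.4 - 684 = -84.6.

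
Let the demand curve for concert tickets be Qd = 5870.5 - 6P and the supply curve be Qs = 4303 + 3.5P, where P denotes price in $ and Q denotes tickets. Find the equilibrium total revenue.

Total revenue = 805282.5

The market clears where 5870.5 - 6P = 4303 + 3.5P. Rearranging, 9.5P = 1567.5, hence P* = 165.
From the demand curve, Q* = 5870.5 - 6(165) = 4880.5.
Total revenue = P* × Q* = 165 × 4880.5 = 805282.5.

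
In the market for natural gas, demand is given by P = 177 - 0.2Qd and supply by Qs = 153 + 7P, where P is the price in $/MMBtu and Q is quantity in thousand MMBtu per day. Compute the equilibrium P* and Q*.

P* = 61, Q* = 580

In direct form, Qd = 885 - 5P.
The market clears where 885 - 5P = 153 + 7P. Rearranging, 12P = 732, hence P* = 61.
From the demand curve, Q* = 885 - 5(61) = 580.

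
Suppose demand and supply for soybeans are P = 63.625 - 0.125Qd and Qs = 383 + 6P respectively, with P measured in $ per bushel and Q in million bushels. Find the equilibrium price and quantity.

P* = 9, Q* = 437

Rewriting in direct form: Qd = 509 - 8P.
Set Qd = Qs: 509 - 8P = 383 + 6P, so 126 = 14P and P* = 9.
Then Q* = 509 - 8(9) = 437.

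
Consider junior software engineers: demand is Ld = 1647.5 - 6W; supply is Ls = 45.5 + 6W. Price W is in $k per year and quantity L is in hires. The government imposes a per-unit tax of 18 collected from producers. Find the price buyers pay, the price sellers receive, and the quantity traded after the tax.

The tax drives a wedge W_b - W_s = 18. Substituting W_s = W_b - 18 into supply: Ls = -62.5 + 6W_b.
Set Ld = Ls: 1647.5 - 6W_b = -62.5 + 6W_b, so 1710 = 12W_b and W_b = 142.5.
Then W_s = 142.5 - 18 = 124.5 and L = 1647.5 - 6(142.5) = 792.5.

W_b = 142.5, W_s = 124.5, L = 792.5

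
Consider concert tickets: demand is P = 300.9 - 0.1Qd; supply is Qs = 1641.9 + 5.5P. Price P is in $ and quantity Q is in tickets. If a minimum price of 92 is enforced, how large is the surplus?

Solving each curve for Q: Qd = 3009 - 10P.
With P fixed at 92, quantity demanded is 2089 and quantity supplied is 2147.9.
Surplus = Qs - Qd = 2147.9 - 2089 = 58.9.

Surplus = 58.9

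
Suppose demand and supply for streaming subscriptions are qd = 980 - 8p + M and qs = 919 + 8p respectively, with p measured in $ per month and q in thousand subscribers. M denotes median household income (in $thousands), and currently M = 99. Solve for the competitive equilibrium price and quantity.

With M = 99, demand is qd = 1079 - 8p.
Set qd = qs: 1079 - 8p = 919 + 8p, so 160 = 16p and p* = 10.
Plugging p* into demand: q* = 1079 - 8(10) = 999.

p* = 10, q* = 999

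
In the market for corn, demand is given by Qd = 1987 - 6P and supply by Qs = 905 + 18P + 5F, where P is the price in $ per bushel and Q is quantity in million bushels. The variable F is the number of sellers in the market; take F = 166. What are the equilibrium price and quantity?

P* = 10.5, Q* = 1924

With F = 166, supply is Qs = 1735 + 18P.
Set Qd = Qs: 1987 - 6P = 1735 + 18P, so 252 = 24P and P* = 10.5.
From the demand curve, Q* = 1987 - 6(10.5) = 1924.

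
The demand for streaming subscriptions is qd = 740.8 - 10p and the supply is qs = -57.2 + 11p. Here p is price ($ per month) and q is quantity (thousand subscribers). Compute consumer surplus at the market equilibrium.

Consumer surplus = 6508.832

Set qd = qs: 740.8 - 10p = -57.2 + 11p, so 798 = 21p and p* = 38.
From the demand curve, q* = 740.8 - 10(38) = 360.8.
Demand choke price (qd = 0): p = 740.8/10 = 74.08. Consumer surplus = ½ × (74.08 - 38) × 360.8 = 6508.832.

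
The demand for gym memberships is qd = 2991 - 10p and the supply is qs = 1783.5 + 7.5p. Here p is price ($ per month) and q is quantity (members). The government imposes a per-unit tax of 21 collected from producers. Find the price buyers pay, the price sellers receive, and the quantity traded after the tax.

The tax drives a wedge p_b - p_s = 21. Substituting p_s = p_b - 21 into supply: qs = 1626 + 7.5p_b.
Market clearing requires 2991 - 10p_b = 1626 + 7.5p_b; hence 1365 = 17.5p_b and p_b = 78.
So p_s = 57 and the quantity traded is q = 2991 - 10(78) = 2211.

p_b = 78, p_s = 57, q = 2211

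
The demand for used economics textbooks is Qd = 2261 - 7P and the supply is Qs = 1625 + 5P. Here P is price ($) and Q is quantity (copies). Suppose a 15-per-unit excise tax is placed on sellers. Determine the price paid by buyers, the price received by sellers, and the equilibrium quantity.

P_b = 59.25, P_s = 44.25, Q = 1846.25

With a tax of 15 on sellers, they supply based on the net price P_s = P_b - 15, so Qs = 1550 + 5P_b.
Market clearing requires 2261 - 7P_b = 1550 + 5P_b; hence 711 = 12P_b and P_b = 59.25.
Then P_s = 59.25 - 15 = 44.25 and Q = 2261 - 7(59.25) = 1846.25.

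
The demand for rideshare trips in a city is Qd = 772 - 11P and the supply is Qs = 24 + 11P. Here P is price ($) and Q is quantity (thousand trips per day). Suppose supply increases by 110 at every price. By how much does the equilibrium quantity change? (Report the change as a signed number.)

Equating demand and supply, 772 - 11P = 24 + 11P gives 22P = 748, so P* = 34.
Substitute back: Q* = 772 - 11(34) = 398.
After the shift, supply is Qs = 134 + 11P.
New equilibrium: 638 = 22P, so P = 29 and Q = 453.
ΔQ = 453 - 398 = 55.

ΔQ = 55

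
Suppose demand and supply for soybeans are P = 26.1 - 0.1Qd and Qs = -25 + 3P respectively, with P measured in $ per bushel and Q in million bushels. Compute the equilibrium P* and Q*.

Solving each curve for Q: Qd = 261 - 10P.
Equating demand and supply, 261 - 10P = -25 + 3P gives 13P = 286, so P* = 22.
From the demand curve, Q* = 261 - 10(22) = 41.

P* = 22, Q* = 41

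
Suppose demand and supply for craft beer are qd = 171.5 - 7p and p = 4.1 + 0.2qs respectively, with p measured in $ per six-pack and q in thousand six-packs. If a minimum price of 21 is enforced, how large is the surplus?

Surplus = 60

Rewriting in direct form: qs = -20.5 + 5p.
With p fixed at 21, quantity demanded is 24.5 and quantity supplied is 84.5.
Surplus = qs - qd = 84.5 - 24.5 = 60.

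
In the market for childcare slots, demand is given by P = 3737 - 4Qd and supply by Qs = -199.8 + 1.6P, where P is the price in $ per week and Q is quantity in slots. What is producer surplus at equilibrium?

Solving each curve for Q: Qd = 934.25 - 0.25P.
Set Qd = Qs: 934.25 - 0.25P = -199.8 + 1.6P, so 1134.05 = 1.85P and P* = 613.
Plugging P* into demand: Q* = 934.25 - 0.25(613) = 781.
Supply choke price (Qs = 0): P = 124.875. Producer surplus = ½ × (613 - 124.875) × 781 = 190612.8125.

Producer surplus = 190612.8125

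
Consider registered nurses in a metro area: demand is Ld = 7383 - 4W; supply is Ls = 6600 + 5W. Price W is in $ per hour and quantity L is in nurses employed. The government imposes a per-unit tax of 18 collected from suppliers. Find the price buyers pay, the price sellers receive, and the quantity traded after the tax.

W_b = 97, W_s = 79, L = 6995

The tax drives a wedge W_b - W_s = 18. Substituting W_s = W_b - 18 into supply: Ls = 6510 + 5W_b.
Market clearing requires 7383 - 4W_b = 6510 + 5W_b; hence 873 = 9W_b and W_b = 97.
Then W_s = 97 - 18 = 79 and L = 7383 - 4(97) = 6995.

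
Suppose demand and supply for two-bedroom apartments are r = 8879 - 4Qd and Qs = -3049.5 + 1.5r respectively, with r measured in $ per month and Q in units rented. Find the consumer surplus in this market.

Consumer surplus = 4304178

Solving each curve for Q: Qd = 2219.75 - 0.25r.
At equilibrium Qd = Qs, so 2219.75 - 0.25r = -3049.5 + 1.5r; collecting terms, 5269.25 = 1.75r and r* = 3011.
Substitute back: Q* = 2219.75 - 0.25(3011) = 1467.
Demand choke price (Qd = 0): r = 2219.75/0.25 = 8879. Consumer surplus = ½ × (8879 - 3011) × 1467 = 4304178.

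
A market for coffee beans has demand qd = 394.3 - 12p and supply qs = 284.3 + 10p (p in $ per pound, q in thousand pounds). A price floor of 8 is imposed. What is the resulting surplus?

Evaluating both curves at the floor price 8 gives qd = 298.3, qs = 364.3.
Surplus = qs - qd = 364.3 - 298.3 = 66.

Surplus = 66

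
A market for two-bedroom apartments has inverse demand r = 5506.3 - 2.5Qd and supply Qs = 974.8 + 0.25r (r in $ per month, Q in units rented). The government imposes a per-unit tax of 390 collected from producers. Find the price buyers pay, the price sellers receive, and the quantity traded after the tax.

Rewriting in direct form: Qd = 2202.52 - 0.4r.
Producers keep r_s = r_b - 390 per unit, so supply in terms of the buyer price is Qs = 877.3 + 0.25r_b.
Set Qd = Qs: 2202.52 - 0.4r_b = 877.3 + 0.25r_b, so 1325.22 = 0.65r_b and r_b = 2038.8.
Then r_s = 2038.8 - 390 = 1648.8 and Q = 2202.52 - 0.4(2038.8) = 1387.

r_b = 2038.8, r_s = 1648.8, Q = 1387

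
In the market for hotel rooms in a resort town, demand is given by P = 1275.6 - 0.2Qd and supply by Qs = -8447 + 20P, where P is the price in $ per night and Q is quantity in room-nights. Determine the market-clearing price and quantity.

P* = 593, Q* = 3413

In direct form, Qd = 6378 - 5P.
The market clears where 6378 - 5P = -8447 + 20P. Rearranging, 25P = 14825, hence P* = 593.
Substitute back: Q* = 6378 - 5(593) = 3413.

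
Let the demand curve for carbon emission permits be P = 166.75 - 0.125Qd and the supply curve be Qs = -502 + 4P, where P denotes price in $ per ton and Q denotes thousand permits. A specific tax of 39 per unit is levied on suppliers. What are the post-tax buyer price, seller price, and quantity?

P_b = 166, P_s = 127, Q = 6

Solving each curve for Q: Qd = 1334 - 8P.
With a tax of 39 on suppliers, they supply based on the net price P_s = P_b - 39, so Qs = -658 + 4P_b.
Equate demand and the shifted supply: 1334 - 8P_b = -658 + 4P_b, giving 12P_b = 1992, so P_b = 166.
So P_s = 127 and the quantity traded is Q = 1334 - 8(166) = 6.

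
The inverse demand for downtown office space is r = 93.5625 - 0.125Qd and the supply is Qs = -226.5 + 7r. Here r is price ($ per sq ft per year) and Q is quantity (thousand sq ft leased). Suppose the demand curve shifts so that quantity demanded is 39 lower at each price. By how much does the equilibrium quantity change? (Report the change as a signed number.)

Inverting to quantity form: Qd = 748.5 - 8r.
The market clears where 748.5 - 8r = -226.5 + 7r. Rearranging, 15r = 975, hence r* = 65.
From the demand curve, Q* = 748.5 - 8(65) = 228.5.
After the shift, demand is Qd = 709.5 - 8r.
Re-solving, 15r = 936 gives r = 62.4 and Q = 210.3.
ΔQ = 210.3 - 228.5 = -18.2.

ΔQ = -18.2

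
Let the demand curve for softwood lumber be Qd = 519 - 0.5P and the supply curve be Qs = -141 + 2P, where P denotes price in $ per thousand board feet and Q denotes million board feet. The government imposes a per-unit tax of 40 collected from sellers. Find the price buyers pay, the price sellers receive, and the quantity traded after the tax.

The tax drives a wedge P_b - P_s = 40. Substituting P_s = P_b - 40 into supply: Qs = -221 + 2P_b.
Market clearing requires 519 - 0.5P_b = -221 + 2P_b; hence 740 = 2.5P_b and P_b = 296.
So P_s = 256 and the quantity traded is Q = 519 - 0.5(296) = 371.

P_b = 296, P_s = 256, Q = 371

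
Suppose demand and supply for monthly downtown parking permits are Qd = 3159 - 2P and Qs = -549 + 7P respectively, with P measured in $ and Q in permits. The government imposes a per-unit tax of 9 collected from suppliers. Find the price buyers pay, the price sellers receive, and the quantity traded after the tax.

The tax drives a wedge P_b - P_s = 9. Substituting P_s = P_b - 9 into supply: Qs = -612 + 7P_b.
Set Qd = Qs: 3159 - 2P_b = -612 + 7P_b, so 3771 = 9P_b and P_b = 419.
Then P_s = 419 - 9 = 410 and Q = 3159 - 2(419) = 2321.

P_b = 419, P_s = 410, Q = 2321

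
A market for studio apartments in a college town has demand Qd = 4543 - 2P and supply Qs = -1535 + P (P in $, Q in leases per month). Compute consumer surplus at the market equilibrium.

Consumer surplus = 60270.25

At equilibrium Qd = Qs, so 4543 - 2P = -1535 + P; collecting terms, 6078 = 3P and P* = 2026.
Substitute back: Q* = 4543 - 2(2026) = 491.
Demand choke price (Qd = 0): P = 4543/2 = 2271.5. Consumer surplus = ½ × (2271.5 - 2026) × 491 = 60270.25.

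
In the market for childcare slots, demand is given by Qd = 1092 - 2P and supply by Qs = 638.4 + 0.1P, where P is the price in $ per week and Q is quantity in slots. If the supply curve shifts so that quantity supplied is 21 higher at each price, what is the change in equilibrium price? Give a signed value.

Equating demand and supply, 1092 - 2P = 638.4 + 0.1P gives 2.1P = 453.6, so P* = 216.
Substitute back: Q* = 1092 - 2(216) = 660.
After the shift, supply is Qs = 659.4 + 0.1P.
Re-solving, 2.1P = 432.6 gives P = 206 and Q = 680.
ΔP = 206 - 216 = -10.

ΔP = -10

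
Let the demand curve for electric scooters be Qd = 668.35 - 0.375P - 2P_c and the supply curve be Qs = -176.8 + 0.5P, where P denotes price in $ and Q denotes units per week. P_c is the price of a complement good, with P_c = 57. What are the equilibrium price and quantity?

P* = 835.6, Q* = 241

With P_c = 57, demand is Qd = 554.35 - 0.375P.
At equilibrium Qd = Qs, so 554.35 - 0.375P = -176.8 + 0.5P; collecting terms, 731.15 = 0.875P and P* = 835.6.
Substitute back: Q* = 554.35 - 0.375(835.6) = 241.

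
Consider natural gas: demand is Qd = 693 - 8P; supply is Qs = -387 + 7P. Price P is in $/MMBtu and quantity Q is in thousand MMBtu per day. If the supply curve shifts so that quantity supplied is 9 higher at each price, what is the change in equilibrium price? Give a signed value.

Equating demand and supply, 693 - 8P = -387 + 7P gives 15P = 1080, so P* = 72.
From the demand curve, Q* = 693 - 8(72) = 117.
After the shift, supply is Qs = -378 + 7P.
New equilibrium: 1071 = 15P, so P = 71.4 and Q = 121.8.
ΔP = 71.4 - 72 = -0.6.

ΔP = -0.6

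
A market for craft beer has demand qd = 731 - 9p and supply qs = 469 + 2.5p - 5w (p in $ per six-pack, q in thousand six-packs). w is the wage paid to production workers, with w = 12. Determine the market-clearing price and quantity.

p* = 28, q* = 479

With w = 12, supply is qs = 409 + 2.5p.
The market clears where 731 - 9p = 409 + 2.5p. Rearranging, 11.5p = 322, hence p* = 28.
Substitute back: q* = 731 - 9(28) = 479.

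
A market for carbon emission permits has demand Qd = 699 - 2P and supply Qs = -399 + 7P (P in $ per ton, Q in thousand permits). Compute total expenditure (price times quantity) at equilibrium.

Total expenditure = 55510

The market clears where 699 - 2P = -399 + 7P. Rearranging, 9P = 1098, hence P* = 122.
Plugging P* into demand: Q* = 699 - 2(122) = 455.
Total expenditure = P* × Q* = 122 × 455 = 55510.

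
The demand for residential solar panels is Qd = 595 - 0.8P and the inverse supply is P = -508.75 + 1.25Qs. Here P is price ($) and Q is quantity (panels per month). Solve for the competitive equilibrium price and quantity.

P* = 117.5, Q* = 501

Solving each curve for Q: Qs = 407 + 0.8P.
The market clears where 595 - 0.8P = 407 + 0.8P. Rearranging, 1.6P = 188, hence P* = 117.5.
Then Q* = 595 - 0.8(117.5) = 501.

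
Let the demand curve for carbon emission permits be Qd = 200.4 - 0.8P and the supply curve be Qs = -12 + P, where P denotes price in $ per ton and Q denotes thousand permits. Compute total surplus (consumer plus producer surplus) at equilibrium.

At equilibrium Qd = Qs, so 200.4 - 0.8P = -12 + P; collecting terms, 212.4 = 1.8P and P* = 118.
Then Q* = 200.4 - 0.8(118) = 106.
Demand choke price = 250.5; supply choke price = 12. CS = ½(250.5 - 118)(106) = 7022.5; PS = ½(118 - 12)(106) = 5618. Total surplus = 12640.5.

Total surplus = 12640.5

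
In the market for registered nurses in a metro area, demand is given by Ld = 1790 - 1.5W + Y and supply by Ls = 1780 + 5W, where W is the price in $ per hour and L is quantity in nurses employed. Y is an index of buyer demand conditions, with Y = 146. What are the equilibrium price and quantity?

With Y = 146, demand is Ld = 1936 - 1.5W.
Set Ld = Ls: 1936 - 1.5W = 1780 + 5W, so 156 = 6.5W and W* = 24.
Plugging W* into demand: L* = 1936 - 1.5(24) = 1900.

W* = 24, L* = 1900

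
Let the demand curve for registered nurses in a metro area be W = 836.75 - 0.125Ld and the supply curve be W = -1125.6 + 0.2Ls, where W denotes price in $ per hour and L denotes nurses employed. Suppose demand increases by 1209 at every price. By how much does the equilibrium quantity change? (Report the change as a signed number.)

Rewriting in direct form: Ld = 6694 - 8W and Ls = 5628 + 5W.
Set Ld = Ls: 6694 - 8W = 5628 + 5W, so 1066 = 13W and W* = 82.
Substitute back: L* = 6694 - 8(82) = 6038.
After the shift, demand is Ld = 7903 - 8W.
New equilibrium: 2275 = 13W, so W = 175 and L = 6503.
ΔL = 6503 - 6038 = 465.

ΔL = 465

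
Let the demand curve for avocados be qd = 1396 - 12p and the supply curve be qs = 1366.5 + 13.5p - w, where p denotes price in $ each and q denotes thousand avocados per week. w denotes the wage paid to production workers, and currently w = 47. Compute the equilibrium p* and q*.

p* = 3, q* = 1360

With w = 47, supply is qs = 1319.5 + 13.5p.
The market clears where 1396 - 12p = 1319.5 + 13.5p. Rearranging, 25.5p = 76.5, hence p* = 3.
Then q* = 1396 - 12(3) = 1360.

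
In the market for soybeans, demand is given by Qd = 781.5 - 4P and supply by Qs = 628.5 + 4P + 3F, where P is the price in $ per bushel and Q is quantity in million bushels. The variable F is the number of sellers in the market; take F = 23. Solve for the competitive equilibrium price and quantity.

P* = 10.5, Q* = 739.5

With F = 23, supply is Qs = 697.5 + 4P.
The market clears where 781.5 - 4P = 697.5 + 4P. Rearranging, 8P = 84, hence P* = 10.5.
Substitute back: Q* = 781.5 - 4(10.5) = 739.5.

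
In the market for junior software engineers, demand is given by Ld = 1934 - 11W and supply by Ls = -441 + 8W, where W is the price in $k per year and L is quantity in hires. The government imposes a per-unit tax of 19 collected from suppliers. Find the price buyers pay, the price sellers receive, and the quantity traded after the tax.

With a tax of 19 on suppliers, they supply based on the net price W_s = W_b - 19, so Ls = -593 + 8W_b.
Set Ld = Ls: 1934 - 11W_b = -593 + 8W_b, so 2527 = 19W_b and W_b = 133.
So W_s = 114 and the quantity traded is L = 1934 - 11(133) = 471.

W_b = 133, W_s = 114, L = 471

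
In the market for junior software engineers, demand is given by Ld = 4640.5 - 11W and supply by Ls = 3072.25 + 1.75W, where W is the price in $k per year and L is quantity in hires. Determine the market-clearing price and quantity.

W* = 123, L* = 3287.5

Equating demand and supply, 4640.5 - 11W = 3072.25 + 1.75W gives 12.75W = 1568.25, so W* = 123.
Substitute back: L* = 4640.5 - 11(123) = 3287.5.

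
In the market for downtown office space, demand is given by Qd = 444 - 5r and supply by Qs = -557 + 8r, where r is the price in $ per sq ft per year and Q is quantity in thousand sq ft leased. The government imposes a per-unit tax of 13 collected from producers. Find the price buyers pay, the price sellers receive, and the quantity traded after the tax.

The tax drives a wedge r_b - r_s = 13. Substituting r_s = r_b - 13 into supply: Qs = -661 + 8r_b.
Equate demand and the shifted supply: 444 - 5r_b = -661 + 8r_b, giving 13r_b = 1105, so r_b = 85.
Then r_s = 85 - 13 = 72 and Q = 444 - 5(85) = 19.

r_b = 85, r_s = 72, Q = 19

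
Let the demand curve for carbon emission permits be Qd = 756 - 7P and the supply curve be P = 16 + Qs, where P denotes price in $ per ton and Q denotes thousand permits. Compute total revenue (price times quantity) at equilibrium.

Total revenue = 7768.25

Inverting to quantity form: Qs = -16 + P.
The market clears where 756 - 7P = -16 + P. Rearranging, 8P = 772, hence P* = 96.5.
Substitute back: Q* = 756 - 7(96.5) = 80.5.
Total revenue = P* × Q* = 96.5 × 80.5 = 7768.25.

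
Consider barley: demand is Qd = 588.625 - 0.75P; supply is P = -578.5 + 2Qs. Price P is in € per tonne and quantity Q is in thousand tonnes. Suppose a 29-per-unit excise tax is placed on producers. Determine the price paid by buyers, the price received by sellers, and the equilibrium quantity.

P_b = 251.1, P_s = 222.1, Q = 400.3

Rewriting in direct form: Qs = 289.25 + 0.5P.
The tax drives a wedge P_b - P_s = 29. Substituting P_s = P_b - 29 into supply: Qs = 274.75 + 0.5P_b.
Market clearing requires 588.625 - 0.75P_b = 274.75 + 0.5P_b; hence 313.875 = 1.25P_b and P_b = 251.1.
Then P_s = 251.1 - 29 = 222.1 and Q = 588.625 - 0.75(251.1) = 400.3.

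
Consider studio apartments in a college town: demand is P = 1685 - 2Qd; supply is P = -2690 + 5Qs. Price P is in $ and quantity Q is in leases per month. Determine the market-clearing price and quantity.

In direct form, Qd = 842.5 - 0.5P and Qs = 538 + 0.2P.
Equating demand and supply, 842.5 - 0.5P = 538 + 0.2P gives 0.7P = 304.5, so P* = 435.
Substitute back: Q* = 842.5 - 0.5(435) = 625.

P* = 435, Q* = 625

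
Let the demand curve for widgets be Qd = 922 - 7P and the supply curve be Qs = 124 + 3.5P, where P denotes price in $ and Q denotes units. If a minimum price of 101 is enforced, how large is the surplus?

Evaluating both curves at the floor price 101 gives Qd = 215, Qs = 477.5.
Surplus = Qs - Qd = 477.5 - 215 = 262.5.

Surplus = 262.5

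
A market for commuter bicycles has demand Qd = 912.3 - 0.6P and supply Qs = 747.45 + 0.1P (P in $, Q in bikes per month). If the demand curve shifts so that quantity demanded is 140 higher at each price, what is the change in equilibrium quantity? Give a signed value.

ΔQ = 20

The market clears where 912.3 - 0.6P = 747.45 + 0.1P. Rearranging, 0.7P = 164.85, hence P* = 235.5.
Plugging P* into demand: Q* = 912.3 - 0.6(235.5) = 771.
After the shift, demand is Qd = 1052.3 - 0.6P.
New equilibrium: 304.85 = 0.7P, so P = 435.5 and Q = 791.
ΔQ = 791 - 771 = 20.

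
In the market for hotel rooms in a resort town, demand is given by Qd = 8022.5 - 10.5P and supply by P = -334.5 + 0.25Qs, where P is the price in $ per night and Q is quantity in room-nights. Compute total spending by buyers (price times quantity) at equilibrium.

Total spending by buyers = 1466902

Inverting to quantity form: Qs = 1338 + 4P.
Set Qd = Qs: 8022.5 - 10.5P = 1338 + 4P, so 6684.5 = 14.5P and P* = 461.
Plugging P* into demand: Q* = 8022.5 - 10.5(461) = 3182.
Total spending by buyers = P* × Q* = 461 × 3182 = 1466902.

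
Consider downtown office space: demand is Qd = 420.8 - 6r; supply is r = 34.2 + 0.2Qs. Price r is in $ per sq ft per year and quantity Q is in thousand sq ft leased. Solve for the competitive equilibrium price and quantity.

r* = 53.8, Q* = 98

Inverting to quantity form: Qs = -171 + 5r.
At equilibrium Qd = Qs, so 420.8 - 6r = -171 + 5r; collecting terms, 591.8 = 11r and r* = 53.8.
From the demand curve, Q* = 420.8 - 6(53.8) = 98.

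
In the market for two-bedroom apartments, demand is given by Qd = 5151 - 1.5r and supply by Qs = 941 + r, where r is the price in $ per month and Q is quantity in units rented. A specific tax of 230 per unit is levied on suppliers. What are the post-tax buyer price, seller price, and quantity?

r_b = 1776, r_s = 1546, Q = 2487

Suppliers keep r_s = r_b - 230 per unit, so supply in terms of the buyer price is Qs = 711 + r_b.
Market clearing requires 5151 - 1.5r_b = 711 + r_b; hence 4440 = 2.5r_b and r_b = 1776.
Then r_s = 1776 - 230 = 1546 and Q = 5151 - 1.5(1776) = 2487.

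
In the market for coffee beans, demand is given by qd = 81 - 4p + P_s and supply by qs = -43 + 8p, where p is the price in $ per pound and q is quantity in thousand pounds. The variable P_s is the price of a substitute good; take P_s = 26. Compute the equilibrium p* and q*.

With P_s = 26, demand is qd = 107 - 4p.
Set qd = qs: 107 - 4p = -43 + 8p, so 150 = 12p and p* = 12.5.
From the demand curve, q* = 107 - 4(12.5) = 57.

p* = 12.5, q* = 57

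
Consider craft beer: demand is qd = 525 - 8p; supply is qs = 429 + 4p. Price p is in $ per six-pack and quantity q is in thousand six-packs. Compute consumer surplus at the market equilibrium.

Consumer surplus = 13282.5625

Equating demand and supply, 525 - 8p = 429 + 4p gives 12p = 96, so p* = 8.
From the demand curve, q* = 525 - 8(8) = 461.
Demand choke price (qd = 0): p = 525/8 = 65.625. Consumer surplus = ½ × (65.625 - 8) × 461 = 13282.5625.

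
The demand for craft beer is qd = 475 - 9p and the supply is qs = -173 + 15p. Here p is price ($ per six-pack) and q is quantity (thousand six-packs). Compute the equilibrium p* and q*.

p* = 27, q* = 232

The market clears where 475 - 9p = -173 + 15p. Rearranging, 24p = 648, hence p* = 27.
Then q* = 475 - 9(27) = 232.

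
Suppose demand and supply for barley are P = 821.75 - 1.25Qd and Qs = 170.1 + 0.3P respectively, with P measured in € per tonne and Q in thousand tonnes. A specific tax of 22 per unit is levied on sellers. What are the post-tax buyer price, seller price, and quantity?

P_b = 449, P_s = 427, Q = 298.2

Solving each curve for Q: Qd = 657.4 - 0.8P.
Sellers keep P_s = P_b - 22 per unit, so supply in terms of the buyer price is Qs = 163.5 + 0.3P_b.
Set Qd = Qs: 657.4 - 0.8P_b = 163.5 + 0.3P_b, so 493.9 = 1.1P_b and P_b = 449.
Then P_s = 449 - 22 = 427 and Q = 657.4 - 0.8(449) = 298.2.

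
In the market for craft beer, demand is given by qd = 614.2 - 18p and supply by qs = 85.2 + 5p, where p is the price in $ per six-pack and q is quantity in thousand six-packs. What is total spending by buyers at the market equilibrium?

Total spending by buyers = 4604.6

The market clears where 614.2 - 18p = 85.2 + 5p. Rearranging, 23p = 529, hence p* = 23.
Then q* = 614.2 - 18(23) = 200.2.
Total spending by buyers = p* × q* = 23 × 200.2 = 4604.6.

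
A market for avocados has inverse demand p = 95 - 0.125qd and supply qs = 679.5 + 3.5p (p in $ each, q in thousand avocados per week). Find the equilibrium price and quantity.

p* = 7, q* = 704

In direct form, qd = 760 - 8p.
Set qd = qs: 760 - 8p = 679.5 + 3.5p, so 80.5 = 11.5p and p* = 7.
From the demand curve, q* = 760 - 8(7) = 704.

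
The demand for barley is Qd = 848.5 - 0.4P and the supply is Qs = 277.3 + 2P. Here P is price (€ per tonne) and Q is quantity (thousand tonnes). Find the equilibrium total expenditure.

Total expenditure = 179285.4

The market clears where 848.5 - 0.4P = 277.3 + 2P. Rearranging, 2.4P = 571.2, hence P* = 238.
From the demand curve, Q* = 848.5 - 0.4(238) = 753.3.
Total expenditure = P* × Q* = 238 × 753.3 = 179285.4.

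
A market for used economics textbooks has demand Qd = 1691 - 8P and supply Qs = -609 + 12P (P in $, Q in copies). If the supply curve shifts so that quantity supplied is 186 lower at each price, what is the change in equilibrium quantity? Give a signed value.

Set Qd = Qs: 1691 - 8P = -609 + 12P, so 2300 = 20P and P* = 115.
Then Q* = 1691 - 8(115) = 771.
After the shift, supply is Qs = -795 + 12P.
Re-solving, 20P = 2486 gives P = 124.3 and Q = 696.6.
ΔQ = 696.6 - 771 = -74.4.

ΔQ = -74.4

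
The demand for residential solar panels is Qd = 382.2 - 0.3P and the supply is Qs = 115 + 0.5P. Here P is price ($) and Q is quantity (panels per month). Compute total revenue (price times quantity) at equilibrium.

The market clears where 382.2 - 0.3P = 115 + 0.5P. Rearranging, 0.8P = 267.2, hence P* = 334.
Then Q* = 382.2 - 0.3(334) = 282.
Total revenue = P* × Q* = 334 × 282 = 94188.

Total revenue = 94188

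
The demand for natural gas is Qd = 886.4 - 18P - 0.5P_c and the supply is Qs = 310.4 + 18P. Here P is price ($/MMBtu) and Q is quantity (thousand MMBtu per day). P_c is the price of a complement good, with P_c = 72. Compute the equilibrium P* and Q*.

P* = 15, Q* = 580.4

With P_c = 72, demand is Qd = 850.4 - 18P.
At equilibrium Qd = Qs, so 850.4 - 18P = 310.4 + 18P; collecting terms, 540 = 36P and P* = 15.
Then Q* = 850.4 - 18(15) = 580.4.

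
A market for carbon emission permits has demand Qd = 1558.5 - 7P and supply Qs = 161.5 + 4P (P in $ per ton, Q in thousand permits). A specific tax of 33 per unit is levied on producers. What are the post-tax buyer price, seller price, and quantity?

The tax drives a wedge P_b - P_s = 33. Substituting P_s = P_b - 33 into supply: Qs = 29.5 + 4P_b.
Set Qd = Qs: 1558.5 - 7P_b = 29.5 + 4P_b, so 1529 = 11P_b and P_b = 139.
Then P_s = 139 - 33 = 106 and Q = 1558.5 - 7(139) = 585.5.

P_b = 139, P_s = 106, Q = 585.5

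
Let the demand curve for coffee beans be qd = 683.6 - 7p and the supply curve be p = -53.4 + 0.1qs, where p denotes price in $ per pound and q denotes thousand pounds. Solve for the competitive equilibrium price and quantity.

Solving each curve for q: qs = 534 + 10p.
Equating demand and supply, 683.6 - 7p = 534 + 10p gives 17p = 149.6, so p* = 8.8.
From the demand curve, q* = 683.6 - 7(8.8) = 622.

p* = 8.8, q* = 622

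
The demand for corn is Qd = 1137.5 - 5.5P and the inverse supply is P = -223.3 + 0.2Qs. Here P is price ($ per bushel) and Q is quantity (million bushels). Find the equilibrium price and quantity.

Solving each curve for Q: Qs = 1116.5 + 5P.
Equating demand and supply, 1137.5 - 5.5P = 1116.5 + 5P gives 10.5P = 21, so P* = 2.
From the demand curve, Q* = 1137.5 - 5.5(2) = 1126.5.

P* = 2, Q* = 1126.5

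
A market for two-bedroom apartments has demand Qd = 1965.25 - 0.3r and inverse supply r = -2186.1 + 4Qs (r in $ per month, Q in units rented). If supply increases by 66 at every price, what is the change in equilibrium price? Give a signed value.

Rewriting in direct form: Qs = 546.525 + 0.25r.
At equilibrium Qd = Qs, so 1965.25 - 0.3r = 546.525 + 0.25r; collecting terms, 1418.725 = 0.55r and r* = 2579.5.
Then Q* = 1965.25 - 0.3(2579.5) = 1191.4.
After the shift, supply is Qs = 612.525 + 0.25r.
Re-solving, 0.55r = 1352.725 gives r = 2459.5 and Q = 1227.4.
Δr = 2459.5 - 2579.5 = -120.

Δr = -120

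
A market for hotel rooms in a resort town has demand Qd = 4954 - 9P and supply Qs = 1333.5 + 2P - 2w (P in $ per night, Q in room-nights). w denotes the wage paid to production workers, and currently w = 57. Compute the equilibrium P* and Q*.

P* = 339.5, Q* = 1898.5

With w = 57, supply is Qs = 1219.5 + 2P.
Set Qd = Qs: 4954 - 9P = 1219.5 + 2P, so 3734.5 = 11P and P* = 339.5.
From the demand curve, Q* = 4954 - 9(339.5) = 1898.5.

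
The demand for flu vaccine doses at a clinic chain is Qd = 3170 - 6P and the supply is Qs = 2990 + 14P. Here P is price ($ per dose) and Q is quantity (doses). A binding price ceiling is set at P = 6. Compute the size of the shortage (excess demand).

At P = 6: Qd = 3134 and Qs = 3074.
Shortage = Qd - Qs = 3134 - 3074 = 60.

Shortage = 60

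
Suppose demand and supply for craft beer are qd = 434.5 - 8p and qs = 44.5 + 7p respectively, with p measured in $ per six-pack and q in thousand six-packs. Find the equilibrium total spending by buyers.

The market clears where 434.5 - 8p = 44.5 + 7p. Rearranging, 15p = 390, hence p* = 26.
Plugging p* into demand: q* = 434.5 - 8(26) = 226.5.
Total spending by buyers = p* × q* = 26 × 226.5 = 5889.

Total spending by buyers = 5889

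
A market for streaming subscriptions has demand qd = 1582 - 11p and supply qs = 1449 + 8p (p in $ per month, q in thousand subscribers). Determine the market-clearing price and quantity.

The market clears where 1582 - 11p = 1449 + 8p. Rearranging, 19p = 133, hence p* = 7.
From the demand curve, q* = 1582 - 11(7) = 1505.

p* = 7, q* = 1505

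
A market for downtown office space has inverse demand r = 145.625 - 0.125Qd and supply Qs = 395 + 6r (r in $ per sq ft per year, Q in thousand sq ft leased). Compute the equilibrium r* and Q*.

Solving each curve for Q: Qd = 1165 - 8r.
Set Qd = Qs: 1165 - 8r = 395 + 6r, so 770 = 14r and r* = 55.
Plugging r* into demand: Q* = 1165 - 8(55) = 725.

r* = 55, Q* = 725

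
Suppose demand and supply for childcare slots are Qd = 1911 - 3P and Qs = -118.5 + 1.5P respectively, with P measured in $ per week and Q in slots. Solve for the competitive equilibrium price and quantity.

At equilibrium Qd = Qs, so 1911 - 3P = -118.5 + 1.5P; collecting terms, 2029.5 = 4.5P and P* = 451.
Plugging P* into demand: Q* = 1911 - 3(451) = 558.

P* = 451, Q* = 558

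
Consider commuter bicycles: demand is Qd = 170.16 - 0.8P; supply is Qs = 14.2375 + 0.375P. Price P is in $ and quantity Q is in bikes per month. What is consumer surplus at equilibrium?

Equating demand and supply, 170.16 - 0.8P = 14.2375 + 0.375P gives 1.175P = 155.9225, so P* = 132.7.
Then Q* = 170.16 - 0.8(132.7) = 64.
Demand choke price (Qd = 0): P = 170.16/0.8 = 212.7. Consumer surplus = ½ × (212.7 - 132.7) × 64 = 2560.

Consumer surplus = 2560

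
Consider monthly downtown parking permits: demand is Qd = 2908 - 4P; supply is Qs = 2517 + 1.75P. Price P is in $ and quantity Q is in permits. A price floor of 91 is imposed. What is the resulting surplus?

With P fixed at 91, quantity demanded is 2544 and quantity supplied is 2676.25.
Surplus = Qs - Qd = 2676.25 - 2544 = 132.25.

Surplus = 132.25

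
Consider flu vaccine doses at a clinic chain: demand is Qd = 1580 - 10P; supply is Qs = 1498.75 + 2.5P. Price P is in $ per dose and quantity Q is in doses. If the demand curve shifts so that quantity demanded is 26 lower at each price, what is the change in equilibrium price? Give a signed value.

The market clears where 1580 - 10P = 1498.75 + 2.5P. Rearranging, 12.5P = 81.25, hence P* = 6.5.
Substitute back: Q* = 1580 - 10(6.5) = 1515.
After the shift, demand is Qd = 1554 - 10P.
Re-solving, 12.5P = 55.25 gives P = 4.42 and Q = 1509.8.
ΔP = 4.42 - 6.5 = -2.08.

ΔP = -2.08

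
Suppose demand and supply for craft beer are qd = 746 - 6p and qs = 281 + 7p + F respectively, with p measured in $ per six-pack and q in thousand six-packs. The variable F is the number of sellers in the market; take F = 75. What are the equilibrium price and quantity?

p* = 30, q* = 566

With F = 75, supply is qs = 356 + 7p.
Equating demand and supply, 746 - 6p = 356 + 7p gives 13p = 390, so p* = 30.
Substitute back: q* = 746 - 6(30) = 566.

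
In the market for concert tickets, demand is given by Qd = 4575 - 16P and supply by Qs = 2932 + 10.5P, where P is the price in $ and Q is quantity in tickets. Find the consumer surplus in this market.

The market clears where 4575 - 16P = 2932 + 10.5P. Rearranging, 26.5P = 1643, hence P* = 62.
Then Q* = 4575 - 16(62) = 3583.
Demand choke price (Qd = 0): P = 4575/16 = 285.9375. Consumer surplus = ½ × (285.9375 - 62) × 3583 = 401184.03125.

Consumer surplus = 401184.03125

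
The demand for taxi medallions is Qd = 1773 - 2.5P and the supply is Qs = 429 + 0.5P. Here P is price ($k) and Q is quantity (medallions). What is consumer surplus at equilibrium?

The market clears where 1773 - 2.5P = 429 + 0.5P. Rearranging, 3P = 1344, hence P* = 448.
From the demand curve, Q* = 1773 - 2.5(448) = 653.
Demand choke price (Qd = 0): P = 1773/2.5 = 709.2. Consumer surplus = ½ × (709.2 - 448) × 653 = 85281.8.

Consumer surplus = 85281.8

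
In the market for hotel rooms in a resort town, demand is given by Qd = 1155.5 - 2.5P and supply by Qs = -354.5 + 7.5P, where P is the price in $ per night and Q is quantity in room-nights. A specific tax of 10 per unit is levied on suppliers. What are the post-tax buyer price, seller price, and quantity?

P_b = 158.5, P_s = 148.5, Q = 759.25

With a tax of 10 on suppliers, they supply based on the net price P_s = P_b - 10, so Qs = -429.5 + 7.5P_b.
Equate demand and the shifted supply: 1155.5 - 2.5P_b = -429.5 + 7.5P_b, giving 10P_b = 1585, so P_b = 158.5.
So P_s = 148.5 and the quantity traded is Q = 1155.5 - 2.5(158.5) = 759.25.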